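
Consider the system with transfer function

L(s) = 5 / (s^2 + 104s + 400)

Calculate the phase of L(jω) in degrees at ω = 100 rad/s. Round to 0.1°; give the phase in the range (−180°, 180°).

-132.7°

Substitute s = j100:
Numerator: 5 = 5 + j0
Denominator: (j100)^2 + 104(j100) + 400 = -9600 + j10400
|N| = √(5² + 0²) ≈ 5, ∠N ≈ 0.00°
|D| = √(9600² + 10400²) ≈ 14153, ∠D ≈ 132.71°
∠L = 0.00° − 132.71° = -132.71°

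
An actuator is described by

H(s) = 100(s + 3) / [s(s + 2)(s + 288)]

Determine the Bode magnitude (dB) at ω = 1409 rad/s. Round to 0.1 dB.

-86.1 dB

At s = jω = j1409:
zero (s+3): 3 + j1409 → |·| = √(3²+1409²) = √1985290 ≈ 1409, ∠ = arctan(1409/3) ≈ 89.88°
pole (s+2): 2 + j1409 → |·| = √(2²+1409²) = √1985285 ≈ 1409, ∠ = arctan(1409/2) ≈ 89.92°
pole (s+288): 288 + j1409 → |·| = √(288²+1409²) = √2068225 ≈ 1438.1, ∠ = arctan(1409/288) ≈ 78.45°
pole at origin: |s| = 1409, ∠ = 90.00° (in denominator)
|H| = 100 · 1409 / 2.855e+09 ≈ 4.9352e-05
Gain = 20 log₁₀(4.9352e-05) ≈ -86.13 dB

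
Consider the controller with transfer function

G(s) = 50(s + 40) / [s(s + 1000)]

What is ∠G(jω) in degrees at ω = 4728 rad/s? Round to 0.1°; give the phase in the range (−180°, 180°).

At s = jω = j4728:
zero (s+40): 40 + j4728 → |·| = √(40²+4728²) = √22355584 ≈ 4728.2, ∠ = arctan(4728/40) ≈ 89.52°
pole (s+1000): 1000 + j4728 → |·| = √(1000²+4728²) = √23353984 ≈ 4832.6, ∠ = arctan(4728/1000) ≈ 78.06°
pole at origin: |s| = 4728, ∠ = 90.00° (in denominator)
∠G = 89.52° − 168.06° = -78.54°

-78.5°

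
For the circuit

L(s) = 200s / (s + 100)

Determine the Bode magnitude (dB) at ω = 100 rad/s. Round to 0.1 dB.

43.0 dB

At s = jω = j100:
zero at origin: s = j100 → |·| = 100, ∠ = 90.00°
pole (s+100): 100 + j100 → |·| = √(100²+100²) = √20000 ≈ 141.42, ∠ = arctan(100/100) ≈ 45.00°
|L| = 200 · 100 / 141.42 ≈ 141.42
Gain = 20 log₁₀(141.42) ≈ 43.01 dB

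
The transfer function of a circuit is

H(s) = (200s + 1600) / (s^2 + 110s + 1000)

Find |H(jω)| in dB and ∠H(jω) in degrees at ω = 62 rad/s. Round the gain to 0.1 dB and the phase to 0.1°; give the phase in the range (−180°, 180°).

Substitute s = j62:
Numerator: 200(j62) + 1600 = 1600 + j12400
Denominator: (j62)^2 + 110(j62) + 1000 = -2844 + j6820
|N| = √(1600² + 12400²) ≈ 12503, ∠N ≈ 82.65°
|D| = √(2844² + 6820²) ≈ 7389.2, ∠D ≈ 112.64°
|H| = 12503 / 7389.2 ≈ 1.6921
Gain = 20 log₁₀(1.6921) ≈ 4.57 dB
∠H = 82.65° − 112.64° = -29.99°

4.6 dB, -30.0°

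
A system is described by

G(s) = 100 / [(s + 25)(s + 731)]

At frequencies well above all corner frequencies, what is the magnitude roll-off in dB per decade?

-40 dB/decade

Each pole contributes −20 dB/decade at high frequency; each zero contributes +20 dB/decade.
Net: 0 zero(s) − 2 pole(s) → -40 dB/decade.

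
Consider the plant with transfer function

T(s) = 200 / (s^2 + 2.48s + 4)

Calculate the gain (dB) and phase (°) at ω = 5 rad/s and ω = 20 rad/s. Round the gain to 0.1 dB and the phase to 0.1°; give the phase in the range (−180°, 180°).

ω = 5: 18.3 dB, -149.4°; ω = 20: -6.0 dB, -172.9°

At s = jω = j5:
quadratic: (j5)² + 2.48·j5 + 4 = -21 + j12.4 → |·| ≈ 24.388, ∠ ≈ 149.44°
|T| = 200 / 24.388 ≈ 8.2008
Gain = 20 log₁₀(8.2008) ≈ 18.28 dB
∠T = 0.00° − 149.44° = -149.44°

At s = jω = j20:
quadratic: (j20)² + 2.48·j20 + 4 = -396 + j49.6 → |·| ≈ 399.09, ∠ ≈ 172.86°
|T| = 200 / 399.09 ≈ 0.50114
Gain = 20 log₁₀(0.50114) ≈ -6.00 dB
∠T = 0.00° − 172.86° = -172.86°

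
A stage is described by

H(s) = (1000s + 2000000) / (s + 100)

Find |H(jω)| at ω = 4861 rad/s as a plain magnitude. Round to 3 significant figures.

1.08e+03

Substitute s = j4861:
Numerator: 1000(j4861) + 2000000 = 2000000 + j4861000
Denominator: (j4861) + 100 = 100 + j4861
|N| = √(2000000² + 4861000²) ≈ 5.2564e+06, ∠N ≈ 67.64°
|D| = √(100² + 4861²) ≈ 4862, ∠D ≈ 88.82°
|H| = 5.2564e+06 / 4862 ≈ 1081.1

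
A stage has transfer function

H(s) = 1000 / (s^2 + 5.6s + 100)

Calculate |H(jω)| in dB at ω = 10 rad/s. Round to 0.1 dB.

25.0 dB

At s = jω = j10:
quadratic: (j10)² + 5.6·j10 + 100 = 0 + j56 → |·| ≈ 56, ∠ ≈ 90.00°
|H| = 1000 / 56 ≈ 17.857
Gain = 20 log₁₀(17.857) ≈ 25.04 dB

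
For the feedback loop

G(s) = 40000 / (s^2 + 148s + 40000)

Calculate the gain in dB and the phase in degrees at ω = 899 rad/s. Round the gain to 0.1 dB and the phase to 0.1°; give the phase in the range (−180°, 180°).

At s = jω = j899:
quadratic: (j899)² + 148·j899 + 40000 = -768201 + j133052 → |·| ≈ 7.7964e+05, ∠ ≈ 170.17°
|G| = 40000 / 7.7964e+05 ≈ 0.051306
Gain = 20 log₁₀(0.051306) ≈ -25.80 dB
∠G = 0.00° − 170.17° = -170.17°

-25.8 dB, -170.2°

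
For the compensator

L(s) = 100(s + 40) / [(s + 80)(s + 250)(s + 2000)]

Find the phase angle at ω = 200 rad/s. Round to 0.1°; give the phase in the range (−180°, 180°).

At s = jω = j200:
zero (s+40): 40 + j200 → |·| = √(40²+200²) = √41600 ≈ 203.96, ∠ = arctan(200/40) ≈ 78.69°
pole (s+80): 80 + j200 → |·| = √(80²+200²) = √46400 ≈ 215.41, ∠ = arctan(200/80) ≈ 68.20°
pole (s+250): 250 + j200 → |·| = √(250²+200²) = √102500 ≈ 320.16, ∠ = arctan(200/250) ≈ 38.66°
pole (s+2000): 2000 + j200 → |·| = √(2000²+200²) = √4040000 ≈ 2010, ∠ = arctan(200/2000) ≈ 5.71°
∠L = 78.69° − 112.57° = -33.88°

-33.9°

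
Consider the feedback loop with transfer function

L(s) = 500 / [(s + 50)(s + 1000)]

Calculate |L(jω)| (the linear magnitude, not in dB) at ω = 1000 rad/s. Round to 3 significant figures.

At s = jω = j1000:
pole (s+50): 50 + j1000 → |·| = √(50²+1000²) = √1002500 ≈ 1001.2, ∠ = arctan(1000/50) ≈ 87.14°
pole (s+1000): 1000 + j1000 → |·| = √(1000²+1000²) = √2000000 ≈ 1414.2, ∠ = arctan(1000/1000) ≈ 45.00°
|L| = 500 / 1.4159e+06 ≈ 0.00035313

0.000353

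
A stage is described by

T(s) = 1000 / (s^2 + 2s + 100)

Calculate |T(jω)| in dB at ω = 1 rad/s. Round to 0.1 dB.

At s = jω = j1:
quadratic: (j1)² + 2·j1 + 100 = 99 + j2 → |·| ≈ 99.02, ∠ ≈ 1.16°
|T| = 1000 / 99.02 ≈ 10.099
Gain = 20 log₁₀(10.099) ≈ 20.09 dB

20.1 dB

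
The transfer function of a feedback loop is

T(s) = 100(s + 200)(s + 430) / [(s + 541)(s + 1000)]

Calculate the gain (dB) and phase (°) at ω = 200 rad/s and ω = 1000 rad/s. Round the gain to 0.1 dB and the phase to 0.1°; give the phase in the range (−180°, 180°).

ω = 200: 27.2 dB, 38.3°; ω = 1000: 36.8 dB, 38.8°

At s = jω = j200:
zero (s+200): 200 + j200 → |·| = √(200²+200²) = √80000 ≈ 282.84, ∠ = arctan(200/200) ≈ 45.00°
zero (s+430): 430 + j200 → |·| = √(430²+200²) = √224900 ≈ 474.24, ∠ = arctan(200/430) ≈ 24.94°
pole (s+541): 541 + j200 → |·| = √(541²+200²) = √332681 ≈ 576.79, ∠ = arctan(200/541) ≈ 20.29°
pole (s+1000): 1000 + j200 → |·| = √(1000²+200²) = √1040000 ≈ 1019.8, ∠ = arctan(200/1000) ≈ 11.31°
|T| = 100 · 1.3413e+05 / 5.8821e+05 ≈ 22.803
Gain = 20 log₁₀(22.803) ≈ 27.16 dB
∠T = 69.94° − 31.60° = 38.34°

At s = jω = j1000:
zero (s+200): 200 + j1000 → |·| = √(200²+1000²) = √1040000 ≈ 1019.8, ∠ = arctan(1000/200) ≈ 78.69°
zero (s+430): 430 + j1000 → |·| = √(430²+1000²) = √1184900 ≈ 1088.5, ∠ = arctan(1000/430) ≈ 66.73°
pole (s+541): 541 + j1000 → |·| = √(541²+1000²) = √1292681 ≈ 1137, ∠ = arctan(1000/541) ≈ 61.59°
pole (s+1000): 1000 + j1000 → |·| = √(1000²+1000²) = √2000000 ≈ 1414.2, ∠ = arctan(1000/1000) ≈ 45.00°
|T| = 100 · 1.1101e+06 / 1.6079e+06 ≈ 69.04
Gain = 20 log₁₀(69.04) ≈ 36.78 dB
∠T = 145.42° − 106.59° = 38.83°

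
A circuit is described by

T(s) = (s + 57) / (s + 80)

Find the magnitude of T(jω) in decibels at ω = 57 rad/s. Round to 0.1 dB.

Substitute s = j57:
Numerator: (j57) + 57 = 57 + j57
Denominator: (j57) + 80 = 80 + j57
|N| = √(57² + 57²) ≈ 80.61, ∠N ≈ 45.00°
|D| = √(80² + 57²) ≈ 98.229, ∠D ≈ 35.47°
|T| = 80.61 / 98.229 ≈ 0.82063
Gain = 20 log₁₀(0.82063) ≈ -1.72 dB

-1.7 dB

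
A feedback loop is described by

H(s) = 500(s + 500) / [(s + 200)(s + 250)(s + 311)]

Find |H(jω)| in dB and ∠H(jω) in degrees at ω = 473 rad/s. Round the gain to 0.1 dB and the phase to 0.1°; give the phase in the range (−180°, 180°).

-53.1 dB, -142.5°

At s = jω = j473:
zero (s+500): 500 + j473 → |·| = √(500²+473²) = √473729 ≈ 688.28, ∠ = arctan(473/500) ≈ 43.41°
pole (s+200): 200 + j473 → |·| = √(200²+473²) = √263729 ≈ 513.55, ∠ = arctan(473/200) ≈ 67.08°
pole (s+250): 250 + j473 → |·| = √(250²+473²) = √286229 ≈ 535, ∠ = arctan(473/250) ≈ 62.14°
pole (s+311): 311 + j473 → |·| = √(311²+473²) = √320450 ≈ 566.08, ∠ = arctan(473/311) ≈ 56.67°
|H| = 500 · 688.28 / 1.5553e+08 ≈ 0.0022127
Gain = 20 log₁₀(0.0022127) ≈ -53.10 dB
∠H = 43.41° − 185.89° = -142.48°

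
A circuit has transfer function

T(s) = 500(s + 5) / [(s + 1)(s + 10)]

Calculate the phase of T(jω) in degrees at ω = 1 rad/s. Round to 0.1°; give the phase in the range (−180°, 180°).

-39.4°

At s = jω = j1:
zero (s+5): 5 + j1 → |·| = √(5²+1²) = √26 ≈ 5.099, ∠ = arctan(1/5) ≈ 11.31°
pole (s+1): 1 + j1 → |·| = √(1²+1²) = √2 ≈ 1.4142, ∠ = arctan(1/1) ≈ 45.00°
pole (s+10): 10 + j1 → |·| = √(10²+1²) = √101 ≈ 10.05, ∠ = arctan(1/10) ≈ 5.71°
∠T = 11.31° − 50.71° = -39.40°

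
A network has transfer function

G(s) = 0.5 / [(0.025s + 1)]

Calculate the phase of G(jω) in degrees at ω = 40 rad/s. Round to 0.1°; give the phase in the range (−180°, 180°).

-45.0°

At ω = 40 rad/s:
pole (1 + j40·0.025) = 1 + j1 → |·| ≈ 1.4142, ∠ ≈ 45.00°
∠G = (0°) − (45.00°) = -45.00°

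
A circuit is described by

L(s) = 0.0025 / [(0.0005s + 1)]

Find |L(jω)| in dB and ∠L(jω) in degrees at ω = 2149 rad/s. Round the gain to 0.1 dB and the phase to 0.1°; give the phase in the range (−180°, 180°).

-55.4 dB, -47.1°

At ω = 2149 rad/s:
pole (1 + j2149·0.0005) = 1 + j1.0745 → |·| ≈ 1.4678, ∠ ≈ 47.06°
|L| = 0.0025 · 1 / (1.4678) ≈ 0.0017032
Gain = 20 log₁₀(0.0017032) ≈ -55.37 dB
∠L = (0°) − (47.06°) = -47.06°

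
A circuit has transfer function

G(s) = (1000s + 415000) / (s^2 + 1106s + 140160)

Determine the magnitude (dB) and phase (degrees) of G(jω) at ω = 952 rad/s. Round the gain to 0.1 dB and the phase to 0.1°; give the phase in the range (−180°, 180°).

Substitute s = j952:
Numerator: 1000(j952) + 415000 = 415000 + j952000
Denominator: (j952)^2 + 1106(j952) + 140160 = -766144 + j1052912
|N| = √(415000² + 952000²) ≈ 1.0385e+06, ∠N ≈ 66.45°
|D| = √(766144² + 1052912²) ≈ 1.3022e+06, ∠D ≈ 126.04°
|G| = 1.0385e+06 / 1.3022e+06 ≈ 0.7975
Gain = 20 log₁₀(0.7975) ≈ -1.97 dB
∠G = 66.45° − 126.04° = -59.59°

-2.0 dB, -59.6°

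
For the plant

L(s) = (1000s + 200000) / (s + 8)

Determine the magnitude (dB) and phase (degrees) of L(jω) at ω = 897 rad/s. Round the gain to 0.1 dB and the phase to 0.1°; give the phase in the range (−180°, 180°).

60.2 dB, -12.1°

Substitute s = j897:
Numerator: 1000(j897) + 200000 = 200000 + j897000
Denominator: (j897) + 8 = 8 + j897
|N| = √(200000² + 897000²) ≈ 9.1903e+05, ∠N ≈ 77.43°
|D| = √(8² + 897²) ≈ 897.04, ∠D ≈ 89.49°
|L| = 9.1903e+05 / 897.04 ≈ 1024.5
Gain = 20 log₁₀(1024.5) ≈ 60.21 dB
∠L = 77.43° − 89.49° = -12.06°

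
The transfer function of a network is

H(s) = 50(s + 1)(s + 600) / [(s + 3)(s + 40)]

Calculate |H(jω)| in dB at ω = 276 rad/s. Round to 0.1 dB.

41.5 dB

At s = jω = j276:
zero (s+1): 1 + j276 → |·| = √(1²+276²) = √76177 ≈ 276, ∠ = arctan(276/1) ≈ 89.79°
zero (s+600): 600 + j276 → |·| = √(600²+276²) = √436176 ≈ 660.44, ∠ = arctan(276/600) ≈ 24.70°
pole (s+3): 3 + j276 → |·| = √(3²+276²) = √76185 ≈ 276.02, ∠ = arctan(276/3) ≈ 89.38°
pole (s+40): 40 + j276 → |·| = √(40²+276²) = √77776 ≈ 278.88, ∠ = arctan(276/40) ≈ 81.75°
|H| = 50 · 1.8228e+05 / 76976 ≈ 118.4
Gain = 20 log₁₀(118.4) ≈ 41.47 dB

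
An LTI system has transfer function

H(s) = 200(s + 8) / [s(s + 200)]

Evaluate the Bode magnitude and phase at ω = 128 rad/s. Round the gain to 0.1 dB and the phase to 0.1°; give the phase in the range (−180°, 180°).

At s = jω = j128:
zero (s+8): 8 + j128 → |·| = √(8²+128²) = √16448 ≈ 128.25, ∠ = arctan(128/8) ≈ 86.42°
pole (s+200): 200 + j128 → |·| = √(200²+128²) = √56384 ≈ 237.45, ∠ = arctan(128/200) ≈ 32.62°
pole at origin: |s| = 128, ∠ = 90.00° (in denominator)
|H| = 200 · 128.25 / 30394 ≈ 0.84392
Gain = 20 log₁₀(0.84392) ≈ -1.47 dB
∠H = 86.42° − 122.62° = -36.20°

-1.5 dB, -36.2°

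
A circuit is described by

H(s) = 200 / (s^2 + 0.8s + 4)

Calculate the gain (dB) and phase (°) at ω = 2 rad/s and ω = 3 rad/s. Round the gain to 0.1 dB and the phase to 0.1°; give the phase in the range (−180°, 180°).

ω = 2: 41.9 dB, -90.0°; ω = 3: 31.1 dB, -154.4°

At s = jω = j2:
quadratic: (j2)² + 0.8·j2 + 4 = 0 + j1.6 → |·| ≈ 1.6, ∠ ≈ 90.00°
|H| = 200 / 1.6 ≈ 125
Gain = 20 log₁₀(125) ≈ 41.94 dB
∠H = 0.00° − 90.00° = -90.00°

At s = jω = j3:
quadratic: (j3)² + 0.8·j3 + 4 = -5 + j2.4 → |·| ≈ 5.5462, ∠ ≈ 154.36°
|H| = 200 / 5.5462 ≈ 36.061
Gain = 20 log₁₀(36.061) ≈ 31.14 dB
∠H = 0.00° − 154.36° = -154.36°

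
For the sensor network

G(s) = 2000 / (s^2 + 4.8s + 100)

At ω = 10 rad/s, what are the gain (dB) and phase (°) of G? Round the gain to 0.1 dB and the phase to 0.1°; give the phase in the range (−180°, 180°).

32.4 dB, -90.0°

At s = jω = j10:
quadratic: (j10)² + 4.8·j10 + 100 = 0 + j48 → |·| ≈ 48, ∠ ≈ 90.00°
|G| = 2000 / 48 ≈ 41.667
Gain = 20 log₁₀(41.667) ≈ 32.40 dB
∠G = 0.00° − 90.00° = -90.00°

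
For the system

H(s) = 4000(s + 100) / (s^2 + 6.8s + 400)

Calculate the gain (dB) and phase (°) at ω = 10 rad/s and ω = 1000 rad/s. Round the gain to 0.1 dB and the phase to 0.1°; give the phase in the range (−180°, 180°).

ω = 10: 62.3 dB, -7.1°; ω = 1000: 12.1 dB, -95.3°

At s = jω = j10:
zero (s+100): 100 + j10 → |·| = √(100²+10²) = √10100 ≈ 100.5, ∠ = arctan(10/100) ≈ 5.71°
quadratic: (j10)² + 6.8·j10 + 400 = 300 + j68 → |·| ≈ 307.61, ∠ ≈ 12.77°
|H| = 4000 · 100.5 / 307.61 ≈ 1306.8
Gain = 20 log₁₀(1306.8) ≈ 62.32 dB
∠H = 5.71° − 12.77° = -7.06°

At s = jω = j1000:
zero (s+100): 100 + j1000 → |·| = √(100²+1000²) = √1010000 ≈ 1005, ∠ = arctan(1000/100) ≈ 84.29°
quadratic: (j1000)² + 6.8·j1000 + 400 = -999600 + j6800 → |·| ≈ 9.9962e+05, ∠ ≈ 179.61°
|H| = 4000 · 1005 / 9.9962e+05 ≈ 4.0215
Gain = 20 log₁₀(4.0215) ≈ 12.09 dB
∠H = 84.29° − 179.61° = -95.32°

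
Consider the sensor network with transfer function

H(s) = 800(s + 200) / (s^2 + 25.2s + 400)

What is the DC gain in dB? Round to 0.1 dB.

H(0) = 800·200 / 400 = 400
20 log₁₀(400) ≈ 52.04 dB

52.0 dB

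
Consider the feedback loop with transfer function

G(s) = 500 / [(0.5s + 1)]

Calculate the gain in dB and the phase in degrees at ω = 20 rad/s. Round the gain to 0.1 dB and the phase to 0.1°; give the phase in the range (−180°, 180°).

At ω = 20 rad/s:
pole (1 + j20·0.5) = 1 + j10 → |·| ≈ 10.05, ∠ ≈ 84.29°
|G| = 500 · 1 / (10.05) ≈ 49.751
Gain = 20 log₁₀(49.751) ≈ 33.94 dB
∠G = (0°) − (84.29°) = -84.29°

33.9 dB, -84.3°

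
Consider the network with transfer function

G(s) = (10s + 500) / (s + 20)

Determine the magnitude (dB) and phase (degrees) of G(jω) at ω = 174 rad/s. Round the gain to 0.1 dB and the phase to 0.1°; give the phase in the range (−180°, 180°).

Substitute s = j174:
Numerator: 10(j174) + 500 = 500 + j1740
Denominator: (j174) + 20 = 20 + j174
|N| = √(500² + 1740²) ≈ 1810.4, ∠N ≈ 73.97°
|D| = √(20² + 174²) ≈ 175.15, ∠D ≈ 83.44°
|G| = 1810.4 / 175.15 ≈ 10.336
Gain = 20 log₁₀(10.336) ≈ 20.29 dB
∠G = 73.97° − 83.44° = -9.47°

20.3 dB, -9.5°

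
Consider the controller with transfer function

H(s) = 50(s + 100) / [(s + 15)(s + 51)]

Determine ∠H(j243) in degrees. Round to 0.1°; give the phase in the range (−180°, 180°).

-97.0°

At s = jω = j243:
zero (s+100): 100 + j243 → |·| = √(100²+243²) = √69049 ≈ 262.77, ∠ = arctan(243/100) ≈ 67.63°
pole (s+15): 15 + j243 → |·| = √(15²+243²) = √59274 ≈ 243.46, ∠ = arctan(243/15) ≈ 86.47°
pole (s+51): 51 + j243 → |·| = √(51²+243²) = √61650 ≈ 248.29, ∠ = arctan(243/51) ≈ 78.15°
∠H = 67.63° − 164.62° = -96.99°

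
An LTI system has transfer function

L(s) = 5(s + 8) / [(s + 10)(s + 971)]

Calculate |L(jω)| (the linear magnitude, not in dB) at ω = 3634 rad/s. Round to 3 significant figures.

At s = jω = j3634:
zero (s+8): 8 + j3634 → |·| = √(8²+3634²) = √13206020 ≈ 3634, ∠ = arctan(3634/8) ≈ 89.87°
pole (s+10): 10 + j3634 → |·| = √(10²+3634²) = √13206056 ≈ 3634, ∠ = arctan(3634/10) ≈ 89.84°
pole (s+971): 971 + j3634 → |·| = √(971²+3634²) = √14148797 ≈ 3761.5, ∠ = arctan(3634/971) ≈ 75.04°
|L| = 5 · 3634 / 1.3669e+07 ≈ 0.0013293

0.00133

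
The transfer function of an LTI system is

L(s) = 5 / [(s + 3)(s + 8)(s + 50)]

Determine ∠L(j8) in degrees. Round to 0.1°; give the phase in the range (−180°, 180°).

-123.5°

At s = jω = j8:
pole (s+3): 3 + j8 → |·| = √(3²+8²) = √73 ≈ 8.544, ∠ = arctan(8/3) ≈ 69.44°
pole (s+8): 8 + j8 → |·| = √(8²+8²) = √128 ≈ 11.314, ∠ = arctan(8/8) ≈ 45.00°
pole (s+50): 50 + j8 → |·| = √(50²+8²) = √2564 ≈ 50.636, ∠ = arctan(8/50) ≈ 9.09°
∠L = 0.00° − 123.53° = -123.53°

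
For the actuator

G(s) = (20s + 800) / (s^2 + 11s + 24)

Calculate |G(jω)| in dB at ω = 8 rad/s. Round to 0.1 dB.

Substitute s = j8:
Numerator: 20(j8) + 800 = 800 + j160
Denominator: (j8)^2 + 11(j8) + 24 = -40 + j88
|N| = √(800² + 160²) ≈ 815.84, ∠N ≈ 11.31°
|D| = √(40² + 88²) ≈ 96.664, ∠D ≈ 114.44°
|G| = 815.84 / 96.664 ≈ 8.44
Gain = 20 log₁₀(8.44) ≈ 18.53 dB

18.5 dB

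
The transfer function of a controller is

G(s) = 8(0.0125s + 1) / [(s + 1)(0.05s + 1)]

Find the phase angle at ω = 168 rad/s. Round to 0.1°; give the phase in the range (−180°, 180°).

At ω = 168 rad/s:
zero (1 + j168·0.0125) = 1 + j2.1 → |·| ≈ 2.3259, ∠ ≈ 64.54°
pole (1 + j168·1) = 1 + j168 → |·| ≈ 168, ∠ ≈ 89.66°
pole (1 + j168·0.05) = 1 + j8.4 → |·| ≈ 8.4593, ∠ ≈ 83.21°
∠G = (64.54°) − (89.66° + 83.21°) = -108.33°

-108.3°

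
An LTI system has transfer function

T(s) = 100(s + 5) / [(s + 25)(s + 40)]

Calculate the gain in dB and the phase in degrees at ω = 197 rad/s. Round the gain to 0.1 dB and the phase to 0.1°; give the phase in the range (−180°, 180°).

At s = jω = j197:
zero (s+5): 5 + j197 → |·| = √(5²+197²) = √38834 ≈ 197.06, ∠ = arctan(197/5) ≈ 88.55°
pole (s+25): 25 + j197 → |·| = √(25²+197²) = √39434 ≈ 198.58, ∠ = arctan(197/25) ≈ 82.77°
pole (s+40): 40 + j197 → |·| = √(40²+197²) = √40409 ≈ 201.02, ∠ = arctan(197/40) ≈ 78.52°
|T| = 100 · 197.06 / 39919 ≈ 0.49365
Gain = 20 log₁₀(0.49365) ≈ -6.13 dB
∠T = 88.55° − 161.29° = -72.74°

-6.1 dB, -72.7°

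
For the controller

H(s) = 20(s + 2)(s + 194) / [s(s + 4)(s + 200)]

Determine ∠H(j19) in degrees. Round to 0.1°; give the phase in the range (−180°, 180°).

At s = jω = j19:
zero (s+2): 2 + j19 → |·| = √(2²+19²) = √365 ≈ 19.105, ∠ = arctan(19/2) ≈ 83.99°
zero (s+194): 194 + j19 → |·| = √(194²+19²) = √37997 ≈ 194.93, ∠ = arctan(19/194) ≈ 5.59°
pole (s+4): 4 + j19 → |·| = √(4²+19²) = √377 ≈ 19.416, ∠ = arctan(19/4) ≈ 78.11°
pole (s+200): 200 + j19 → |·| = √(200²+19²) = √40361 ≈ 200.9, ∠ = arctan(19/200) ≈ 5.43°
pole at origin: |s| = 19, ∠ = 90.00° (in denominator)
∠H = 89.58° − 173.54° = -83.96°

-84.0°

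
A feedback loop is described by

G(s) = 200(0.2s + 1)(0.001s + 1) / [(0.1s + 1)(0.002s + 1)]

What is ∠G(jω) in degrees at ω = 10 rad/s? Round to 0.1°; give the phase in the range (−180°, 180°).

17.9°

At ω = 10 rad/s:
zero (1 + j10·0.2) = 1 + j2 → |·| ≈ 2.2361, ∠ ≈ 63.43°
zero (1 + j10·0.001) = 1 + j0.01 → |·| ≈ 1, ∠ ≈ 0.57°
pole (1 + j10·0.1) = 1 + j1 → |·| ≈ 1.4142, ∠ ≈ 45.00°
pole (1 + j10·0.002) = 1 + j0.02 → |·| ≈ 1.0002, ∠ ≈ 1.15°
∠G = (63.43° + 0.57°) − (45.00° + 1.15°) = 17.85°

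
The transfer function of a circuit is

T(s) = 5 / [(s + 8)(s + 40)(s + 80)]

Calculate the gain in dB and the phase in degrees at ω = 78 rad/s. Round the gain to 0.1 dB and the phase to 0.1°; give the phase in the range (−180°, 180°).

-103.7 dB, 168.7°

At s = jω = j78:
pole (s+8): 8 + j78 → |·| = √(8²+78²) = √6148 ≈ 78.409, ∠ = arctan(78/8) ≈ 84.14°
pole (s+40): 40 + j78 → |·| = √(40²+78²) = √7684 ≈ 87.658, ∠ = arctan(78/40) ≈ 62.85°
pole (s+80): 80 + j78 → |·| = √(80²+78²) = √12484 ≈ 111.73, ∠ = arctan(78/80) ≈ 44.27°
|T| = 5 / 7.6794e+05 ≈ 6.5109e-06
Gain = 20 log₁₀(6.5109e-06) ≈ -103.73 dB
∠T = 0.00° − 191.26° = -191.26° ≡ 168.74° (principal value)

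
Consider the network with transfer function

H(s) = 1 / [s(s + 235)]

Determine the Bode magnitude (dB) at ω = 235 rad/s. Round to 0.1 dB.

At s = jω = j235:
pole (s+235): 235 + j235 → |·| = √(235²+235²) = √110450 ≈ 332.34, ∠ = arctan(235/235) ≈ 45.00°
pole at origin: |s| = 235, ∠ = 90.00° (in denominator)
|H| = 1 / 78100 ≈ 1.2804e-05
Gain = 20 log₁₀(1.2804e-05) ≈ -97.85 dB

-97.9 dB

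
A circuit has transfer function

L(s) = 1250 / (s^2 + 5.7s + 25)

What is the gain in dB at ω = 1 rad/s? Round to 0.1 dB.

At s = jω = j1:
quadratic: (j1)² + 5.7·j1 + 25 = 24 + j5.7 → |·| ≈ 24.668, ∠ ≈ 13.36°
|L| = 1250 / 24.668 ≈ 50.673
Gain = 20 log₁₀(50.673) ≈ 34.10 dB

34.1 dB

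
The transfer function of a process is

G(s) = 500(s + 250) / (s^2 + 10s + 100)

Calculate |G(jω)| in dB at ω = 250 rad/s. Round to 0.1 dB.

9.0 dB

At s = jω = j250:
zero (s+250): 250 + j250 → |·| = √(250²+250²) = √125000 ≈ 353.55, ∠ = arctan(250/250) ≈ 45.00°
quadratic: (j250)² + 10·j250 + 100 = -62400 + j2500 → |·| ≈ 62450, ∠ ≈ 177.71°
|G| = 500 · 353.55 / 62450 ≈ 2.8307
Gain = 20 log₁₀(2.8307) ≈ 9.04 dB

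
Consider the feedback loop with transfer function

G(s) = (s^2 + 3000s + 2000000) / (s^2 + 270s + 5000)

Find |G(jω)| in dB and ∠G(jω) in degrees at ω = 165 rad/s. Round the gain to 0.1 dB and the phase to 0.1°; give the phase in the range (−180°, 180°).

Substitute s = j165:
Numerator: (j165)^2 + 3000(j165) + 2000000 = 1972775 + j495000
Denominator: (j165)^2 + 270(j165) + 5000 = -22225 + j44550
|N| = √(1972775² + 495000²) ≈ 2.0339e+06, ∠N ≈ 14.09°
|D| = √(22225² + 44550²) ≈ 49786, ∠D ≈ 116.51°
|G| = 2.0339e+06 / 49786 ≈ 40.853
Gain = 20 log₁₀(40.853) ≈ 32.22 dB
∠G = 14.09° − 116.51° = -102.42°

32.2 dB, -102.4°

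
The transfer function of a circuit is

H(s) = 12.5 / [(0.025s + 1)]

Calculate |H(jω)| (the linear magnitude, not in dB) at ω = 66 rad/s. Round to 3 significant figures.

At ω = 66 rad/s:
pole (1 + j66·0.025) = 1 + j1.65 → |·| ≈ 1.9294, ∠ ≈ 58.78°
|H| = 12.5 · 1 / (1.9294) ≈ 6.4787

6.48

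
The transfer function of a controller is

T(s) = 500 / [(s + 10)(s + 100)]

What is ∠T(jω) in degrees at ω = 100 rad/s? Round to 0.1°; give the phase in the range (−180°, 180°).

-129.3°

At s = jω = j100:
pole (s+10): 10 + j100 → |·| = √(10²+100²) = √10100 ≈ 100.5, ∠ = arctan(100/10) ≈ 84.29°
pole (s+100): 100 + j100 → |·| = √(100²+100²) = √20000 ≈ 141.42, ∠ = arctan(100/100) ≈ 45.00°
∠T = 0.00° − 129.29° = -129.29°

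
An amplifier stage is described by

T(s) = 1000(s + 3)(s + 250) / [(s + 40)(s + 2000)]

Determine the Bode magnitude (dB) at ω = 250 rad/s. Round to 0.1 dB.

44.8 dB

At s = jω = j250:
zero (s+3): 3 + j250 → |·| = √(3²+250²) = √62509 ≈ 250.02, ∠ = arctan(250/3) ≈ 89.31°
zero (s+250): 250 + j250 → |·| = √(250²+250²) = √125000 ≈ 353.55, ∠ = arctan(250/250) ≈ 45.00°
pole (s+40): 40 + j250 → |·| = √(40²+250²) = √64100 ≈ 253.18, ∠ = arctan(250/40) ≈ 80.91°
pole (s+2000): 2000 + j250 → |·| = √(2000²+250²) = √4062500 ≈ 2015.6, ∠ = arctan(250/2000) ≈ 7.13°
|T| = 1000 · 88395 / 5.1031e+05 ≈ 173.22
Gain = 20 log₁₀(173.22) ≈ 44.77 dB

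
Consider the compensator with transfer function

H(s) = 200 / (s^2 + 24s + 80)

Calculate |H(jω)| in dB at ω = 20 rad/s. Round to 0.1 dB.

Substitute s = j20:
Numerator: 200 = 200 + j0
Denominator: (j20)^2 + 24(j20) + 80 = -320 + j480
|N| = √(200² + 0²) ≈ 200, ∠N ≈ 0.00°
|D| = √(320² + 480²) ≈ 576.89, ∠D ≈ 123.69°
|H| = 200 / 576.89 ≈ 0.34669
Gain = 20 log₁₀(0.34669) ≈ -9.20 dB

-9.2 dB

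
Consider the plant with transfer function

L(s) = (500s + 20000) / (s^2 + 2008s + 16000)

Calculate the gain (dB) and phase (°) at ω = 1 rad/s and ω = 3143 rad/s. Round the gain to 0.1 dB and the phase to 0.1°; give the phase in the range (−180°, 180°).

Substitute s = j1:
Numerator: 500(j1) + 20000 = 20000 + j500
Denominator: (j1)^2 + 2008(j1) + 16000 = 15999 + j2008
|N| = √(20000² + 500²) ≈ 20006, ∠N ≈ 1.43°
|D| = √(15999² + 2008²) ≈ 16125, ∠D ≈ 7.15°
|L| = 20006 / 16125 ≈ 1.2407
Gain = 20 log₁₀(1.2407) ≈ 1.87 dB
∠L = 1.43° − 7.15° = -5.72°

Substitute s = j3143:
Numerator: 500(j3143) + 20000 = 20000 + j1571500
Denominator: (j3143)^2 + 2008(j3143) + 16000 = -9862449 + j6311144
|N| = √(20000² + 1571500²) ≈ 1.5716e+06, ∠N ≈ 89.27°
|D| = √(9862449² + 6311144²) ≈ 1.1709e+07, ∠D ≈ 147.38°
|L| = 1.5716e+06 / 1.1709e+07 ≈ 0.13422
Gain = 20 log₁₀(0.13422) ≈ -17.44 dB
∠L = 89.27° − 147.38° = -58.11°

ω = 1: 1.9 dB, -5.7°; ω = 3143: -17.4 dB, -58.1°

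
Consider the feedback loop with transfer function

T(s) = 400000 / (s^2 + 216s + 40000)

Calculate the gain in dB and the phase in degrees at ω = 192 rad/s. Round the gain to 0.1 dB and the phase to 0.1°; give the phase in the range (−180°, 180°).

At s = jω = j192:
quadratic: (j192)² + 216·j192 + 40000 = 3136 + j41472 → |·| ≈ 41590, ∠ ≈ 85.68°
|T| = 400000 / 41590 ≈ 9.6177
Gain = 20 log₁₀(9.6177) ≈ 19.66 dB
∠T = 0.00° − 85.68° = -85.68°

19.7 dB, -85.7°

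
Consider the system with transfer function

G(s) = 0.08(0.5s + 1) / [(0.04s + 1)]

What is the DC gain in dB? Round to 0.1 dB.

G(0) = 0.08 · 1 / 1 = 0.08
20 log₁₀(0.08) ≈ -21.94 dB

-21.9 dB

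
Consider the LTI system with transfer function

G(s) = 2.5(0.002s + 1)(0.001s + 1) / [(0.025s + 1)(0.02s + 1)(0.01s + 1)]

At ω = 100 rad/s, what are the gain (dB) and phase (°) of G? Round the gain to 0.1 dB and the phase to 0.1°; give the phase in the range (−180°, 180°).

-10.4 dB, -159.6°

At ω = 100 rad/s:
zero (1 + j100·0.002) = 1 + j0.2 → |·| ≈ 1.0198, ∠ ≈ 11.31°
zero (1 + j100·0.001) = 1 + j0.1 → |·| ≈ 1.005, ∠ ≈ 5.71°
pole (1 + j100·0.025) = 1 + j2.5 → |·| ≈ 2.6926, ∠ ≈ 68.20°
pole (1 + j100·0.02) = 1 + j2 → |·| ≈ 2.2361, ∠ ≈ 63.43°
pole (1 + j100·0.01) = 1 + j1 → |·| ≈ 1.4142, ∠ ≈ 45.00°
|G| = 2.5 · 1.0198 · 1.005 / (2.6926 · 2.2361 · 1.4142) ≈ 0.30092
Gain = 20 log₁₀(0.30092) ≈ -10.43 dB
∠G = (11.31° + 5.71°) − (68.20° + 63.43° + 45.00°) = -159.61°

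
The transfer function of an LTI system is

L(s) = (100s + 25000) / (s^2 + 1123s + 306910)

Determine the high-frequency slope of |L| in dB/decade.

Each pole contributes −20 dB/decade at high frequency; each zero contributes +20 dB/decade.
Net: 1 zero(s) − 2 pole(s) → -20 dB/decade.

-20 dB/decade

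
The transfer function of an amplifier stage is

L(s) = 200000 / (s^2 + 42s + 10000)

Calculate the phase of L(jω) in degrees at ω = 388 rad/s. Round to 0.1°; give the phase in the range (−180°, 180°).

At s = jω = j388:
quadratic: (j388)² + 42·j388 + 10000 = -140544 + j16296 → |·| ≈ 1.4149e+05, ∠ ≈ 173.39°
∠L = 0.00° − 173.39° = -173.39°

-173.4°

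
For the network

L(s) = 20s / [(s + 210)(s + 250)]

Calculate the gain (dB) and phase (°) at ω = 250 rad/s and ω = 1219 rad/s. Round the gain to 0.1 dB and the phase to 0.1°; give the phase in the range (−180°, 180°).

ω = 250: -27.3 dB, -5.0°; ω = 1219: -36.0 dB, -68.6°

At s = jω = j250:
zero at origin: s = j250 → |·| = 250, ∠ = 90.00°
pole (s+210): 210 + j250 → |·| = √(210²+250²) = √106600 ≈ 326.5, ∠ = arctan(250/210) ≈ 49.97°
pole (s+250): 250 + j250 → |·| = √(250²+250²) = √125000 ≈ 353.55, ∠ = arctan(250/250) ≈ 45.00°
|L| = 20 · 250 / 1.1543e+05 ≈ 0.043316
Gain = 20 log₁₀(0.043316) ≈ -27.27 dB
∠L = 90.00° − 94.97° = -4.97°

At s = jω = j1219:
zero at origin: s = j1219 → |·| = 1219, ∠ = 90.00°
pole (s+210): 210 + j1219 → |·| = √(210²+1219²) = √1530061 ≈ 1237, ∠ = arctan(1219/210) ≈ 80.23°
pole (s+250): 250 + j1219 → |·| = √(250²+1219²) = √1548461 ≈ 1244.4, ∠ = arctan(1219/250) ≈ 78.41°
|L| = 20 · 1219 / 1.5393e+06 ≈ 0.015838
Gain = 20 log₁₀(0.015838) ≈ -36.01 dB
∠L = 90.00° − 158.64° = -68.64°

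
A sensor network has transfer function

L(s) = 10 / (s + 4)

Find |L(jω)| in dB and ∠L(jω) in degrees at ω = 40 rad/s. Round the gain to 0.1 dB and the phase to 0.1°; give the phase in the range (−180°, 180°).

Substitute s = j40:
Numerator: 10 = 10 + j0
Denominator: (j40) + 4 = 4 + j40
|N| = √(10² + 0²) ≈ 10, ∠N ≈ 0.00°
|D| = √(4² + 40²) ≈ 40.2, ∠D ≈ 84.29°
|L| = 10 / 40.2 ≈ 0.24876
Gain = 20 log₁₀(0.24876) ≈ -12.08 dB
∠L = 0.00° − 84.29° = -84.29°

-12.1 dB, -84.3°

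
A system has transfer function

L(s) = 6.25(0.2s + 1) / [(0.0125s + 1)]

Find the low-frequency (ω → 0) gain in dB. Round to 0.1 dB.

L(0) = 6.25 · 1 / 1 = 6.25
20 log₁₀(6.25) ≈ 15.92 dB

15.9 dB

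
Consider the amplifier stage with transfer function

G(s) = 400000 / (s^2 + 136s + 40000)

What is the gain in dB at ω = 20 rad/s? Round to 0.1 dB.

20.1 dB

At s = jω = j20:
quadratic: (j20)² + 136·j20 + 40000 = 39600 + j2720 → |·| ≈ 39693, ∠ ≈ 3.93°
|G| = 400000 / 39693 ≈ 10.077
Gain = 20 log₁₀(10.077) ≈ 20.07 dB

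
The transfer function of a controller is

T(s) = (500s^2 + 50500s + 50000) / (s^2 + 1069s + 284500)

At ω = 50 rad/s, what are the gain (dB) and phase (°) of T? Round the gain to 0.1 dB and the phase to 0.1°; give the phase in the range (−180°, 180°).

19.8 dB, 104.7°

Substitute s = j50:
Numerator: 500(j50)^2 + 50500(j50) + 50000 = -1200000 + j2525000
Denominator: (j50)^2 + 1069(j50) + 284500 = 282000 + j53450
|N| = √(1200000² + 2525000²) ≈ 2.7956e+06, ∠N ≈ 115.42°
|D| = √(282000² + 53450²) ≈ 2.8702e+05, ∠D ≈ 10.73°
|T| = 2.7956e+06 / 2.8702e+05 ≈ 9.7401
Gain = 20 log₁₀(9.7401) ≈ 19.77 dB
∠T = 115.42° − 10.73° = 104.69°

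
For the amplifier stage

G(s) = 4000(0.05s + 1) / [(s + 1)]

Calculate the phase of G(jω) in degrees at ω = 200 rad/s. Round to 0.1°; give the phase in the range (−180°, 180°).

-5.4°

At ω = 200 rad/s:
zero (1 + j200·0.05) = 1 + j10 → |·| ≈ 10.05, ∠ ≈ 84.29°
pole (1 + j200·1) = 1 + j200 → |·| ≈ 200, ∠ ≈ 89.71°
∠G = (84.29°) − (89.71°) = -5.42°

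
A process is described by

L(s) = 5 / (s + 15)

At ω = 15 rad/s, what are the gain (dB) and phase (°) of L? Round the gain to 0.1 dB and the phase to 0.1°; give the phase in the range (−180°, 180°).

Substitute s = j15:
Numerator: 5 = 5 + j0
Denominator: (j15) + 15 = 15 + j15
|N| = √(5² + 0²) ≈ 5, ∠N ≈ 0.00°
|D| = √(15² + 15²) ≈ 21.213, ∠D ≈ 45.00°
|L| = 5 / 21.213 ≈ 0.2357
Gain = 20 log₁₀(0.2357) ≈ -12.55 dB
∠L = 0.00° − 45.00° = -45.00°

-12.6 dB, -45.0°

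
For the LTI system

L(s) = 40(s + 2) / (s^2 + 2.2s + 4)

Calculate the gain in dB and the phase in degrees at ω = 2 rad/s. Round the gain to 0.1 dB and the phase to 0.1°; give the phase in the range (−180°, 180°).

At s = jω = j2:
zero (s+2): 2 + j2 → |·| = √(2²+2²) = √8 ≈ 2.8284, ∠ = arctan(2/2) ≈ 45.00°
quadratic: (j2)² + 2.2·j2 + 4 = 0 + j4.4 → |·| ≈ 4.4, ∠ ≈ 90.00°
|L| = 40 · 2.8284 / 4.4 ≈ 25.713
Gain = 20 log₁₀(25.713) ≈ 28.20 dB
∠L = 45.00° − 90.00° = -45.00°

28.2 dB, -45.0°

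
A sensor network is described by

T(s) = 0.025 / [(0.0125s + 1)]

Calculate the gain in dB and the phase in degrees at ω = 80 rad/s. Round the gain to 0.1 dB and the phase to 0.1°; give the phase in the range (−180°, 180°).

At ω = 80 rad/s:
pole (1 + j80·0.0125) = 1 + j1 → |·| ≈ 1.4142, ∠ ≈ 45.00°
|T| = 0.025 · 1 / (1.4142) ≈ 0.017678
Gain = 20 log₁₀(0.017678) ≈ -35.05 dB
∠T = (0°) − (45.00°) = -45.00°

-35.1 dB, -45.0°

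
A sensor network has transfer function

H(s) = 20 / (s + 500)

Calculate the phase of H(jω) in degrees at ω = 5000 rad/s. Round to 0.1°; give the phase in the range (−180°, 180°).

-84.3°

Substitute s = j5000:
Numerator: 20 = 20 + j0
Denominator: (j5000) + 500 = 500 + j5000
|N| = √(20² + 0²) ≈ 20, ∠N ≈ 0.00°
|D| = √(500² + 5000²) ≈ 5024.9, ∠D ≈ 84.29°
∠H = 0.00° − 84.29° = -84.29°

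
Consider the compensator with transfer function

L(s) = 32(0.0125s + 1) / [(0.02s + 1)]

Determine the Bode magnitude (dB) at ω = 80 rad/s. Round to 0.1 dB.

27.6 dB

At ω = 80 rad/s:
zero (1 + j80·0.0125) = 1 + j1 → |·| ≈ 1.4142, ∠ ≈ 45.00°
pole (1 + j80·0.02) = 1 + j1.6 → |·| ≈ 1.8868, ∠ ≈ 57.99°
|L| = 32 · 1.4142 / (1.8868) ≈ 23.985
Gain = 20 log₁₀(23.985) ≈ 27.60 dB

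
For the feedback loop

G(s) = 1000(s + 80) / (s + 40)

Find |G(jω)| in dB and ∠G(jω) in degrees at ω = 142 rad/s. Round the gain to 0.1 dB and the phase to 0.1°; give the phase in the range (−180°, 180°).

At s = jω = j142:
zero (s+80): 80 + j142 → |·| = √(80²+142²) = √26564 ≈ 162.98, ∠ = arctan(142/80) ≈ 60.60°
pole (s+40): 40 + j142 → |·| = √(40²+142²) = √21764 ≈ 147.53, ∠ = arctan(142/40) ≈ 74.27°
|G| = 1000 · 162.98 / 147.53 ≈ 1104.7
Gain = 20 log₁₀(1104.7) ≈ 60.86 dB
∠G = 60.60° − 74.27° = -13.67°

60.9 dB, -13.7°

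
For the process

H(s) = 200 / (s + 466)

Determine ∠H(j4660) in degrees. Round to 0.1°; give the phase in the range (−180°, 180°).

-84.3°

At s = jω = j4660:
pole (s+466): 466 + j4660 → |·| = √(466²+4660²) = √21932756 ≈ 4683.2, ∠ = arctan(4660/466) ≈ 84.29°
∠H = 0.00° − 84.29° = -84.29°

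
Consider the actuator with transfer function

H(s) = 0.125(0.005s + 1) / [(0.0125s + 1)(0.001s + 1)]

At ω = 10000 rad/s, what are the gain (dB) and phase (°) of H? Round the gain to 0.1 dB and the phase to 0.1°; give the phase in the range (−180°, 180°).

At ω = 10000 rad/s:
zero (1 + j10000·0.005) = 1 + j50 → |·| ≈ 50.01, ∠ ≈ 88.85°
pole (1 + j10000·0.0125) = 1 + j125 → |·| ≈ 125, ∠ ≈ 89.54°
pole (1 + j10000·0.001) = 1 + j10 → |·| ≈ 10.05, ∠ ≈ 84.29°
|H| = 0.125 · 50.01 / (125 · 10.05) ≈ 0.0049761
Gain = 20 log₁₀(0.0049761) ≈ -46.06 dB
∠H = (88.85°) − (89.54° + 84.29°) = -84.98°

-46.1 dB, -85.0°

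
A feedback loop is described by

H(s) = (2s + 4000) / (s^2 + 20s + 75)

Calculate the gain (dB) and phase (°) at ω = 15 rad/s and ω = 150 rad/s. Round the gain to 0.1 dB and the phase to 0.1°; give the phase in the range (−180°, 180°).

ω = 15: 21.5 dB, -116.1°; ω = 150: -15.0 dB, -168.1°

Substitute s = j15:
Numerator: 2(j15) + 4000 = 4000 + j30
Denominator: (j15)^2 + 20(j15) + 75 = -150 + j300
|N| = √(4000² + 30²) ≈ 4000.1, ∠N ≈ 0.43°
|D| = √(150² + 300²) ≈ 335.41, ∠D ≈ 116.57°
|H| = 4000.1 / 335.41 ≈ 11.926
Gain = 20 log₁₀(11.926) ≈ 21.53 dB
∠H = 0.43° − 116.57° = -116.14°

Substitute s = j150:
Numerator: 2(j150) + 4000 = 4000 + j300
Denominator: (j150)^2 + 20(j150) + 75 = -22425 + j3000
|N| = √(4000² + 300²) ≈ 4011.2, ∠N ≈ 4.29°
|D| = √(22425² + 3000²) ≈ 22625, ∠D ≈ 172.38°
|H| = 4011.2 / 22625 ≈ 0.17729
Gain = 20 log₁₀(0.17729) ≈ -15.03 dB
∠H = 4.29° − 172.38° = -168.09°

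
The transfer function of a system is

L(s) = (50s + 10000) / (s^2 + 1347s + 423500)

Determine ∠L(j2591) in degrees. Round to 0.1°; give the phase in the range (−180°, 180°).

Substitute s = j2591:
Numerator: 50(j2591) + 10000 = 10000 + j129550
Denominator: (j2591)^2 + 1347(j2591) + 423500 = -6289781 + j3490077
|N| = √(10000² + 129550²) ≈ 1.2994e+05, ∠N ≈ 85.59°
|D| = √(6289781² + 3490077²) ≈ 7.1932e+06, ∠D ≈ 150.97°
∠L = 85.59° − 150.97° = -65.38°

-65.4°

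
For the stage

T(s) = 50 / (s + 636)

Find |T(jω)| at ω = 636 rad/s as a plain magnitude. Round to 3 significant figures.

Substitute s = j636:
Numerator: 50 = 50 + j0
Denominator: (j636) + 636 = 636 + j636
|N| = √(50² + 0²) ≈ 50, ∠N ≈ 0.00°
|D| = √(636² + 636²) ≈ 899.44, ∠D ≈ 45.00°
|T| = 50 / 899.44 ≈ 0.05559

0.0556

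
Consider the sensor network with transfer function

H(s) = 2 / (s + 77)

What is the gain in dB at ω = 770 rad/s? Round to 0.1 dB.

Substitute s = j770:
Numerator: 2 = 2 + j0
Denominator: (j770) + 77 = 77 + j770
|N| = √(2² + 0²) ≈ 2, ∠N ≈ 0.00°
|D| = √(77² + 770²) ≈ 773.84, ∠D ≈ 84.29°
|H| = 2 / 773.84 ≈ 0.0025845
Gain = 20 log₁₀(0.0025845) ≈ -51.75 dB

-51.8 dB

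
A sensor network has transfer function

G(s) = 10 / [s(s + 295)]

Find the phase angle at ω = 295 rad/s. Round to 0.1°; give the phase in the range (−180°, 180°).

-135.0°

At s = jω = j295:
pole (s+295): 295 + j295 → |·| = √(295²+295²) = √174050 ≈ 417.19, ∠ = arctan(295/295) ≈ 45.00°
pole at origin: |s| = 295, ∠ = 90.00° (in denominator)
∠G = 0.00° − 135.00° = -135.00°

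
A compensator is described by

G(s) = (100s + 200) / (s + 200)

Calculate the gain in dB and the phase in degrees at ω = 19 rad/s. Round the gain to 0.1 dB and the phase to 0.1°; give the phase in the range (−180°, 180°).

19.6 dB, 78.6°

Substitute s = j19:
Numerator: 100(j19) + 200 = 200 + j1900
Denominator: (j19) + 200 = 200 + j19
|N| = √(200² + 1900²) ≈ 1910.5, ∠N ≈ 83.99°
|D| = √(200² + 19²) ≈ 200.9, ∠D ≈ 5.43°
|G| = 1910.5 / 200.9 ≈ 9.5097
Gain = 20 log₁₀(9.5097) ≈ 19.56 dB
∠G = 83.99° − 5.43° = 78.56°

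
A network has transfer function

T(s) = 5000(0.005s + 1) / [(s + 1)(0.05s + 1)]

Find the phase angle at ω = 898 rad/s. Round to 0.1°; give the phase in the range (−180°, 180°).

At ω = 898 rad/s:
zero (1 + j898·0.005) = 1 + j4.49 → |·| ≈ 4.6, ∠ ≈ 77.44°
pole (1 + j898·1) = 1 + j898 → |·| ≈ 898, ∠ ≈ 89.94°
pole (1 + j898·0.05) = 1 + j44.9 → |·| ≈ 44.911, ∠ ≈ 88.72°
∠T = (77.44°) − (89.94° + 88.72°) = -101.22°

-101.2°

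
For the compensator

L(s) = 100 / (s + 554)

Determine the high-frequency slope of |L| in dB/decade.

-20 dB/decade

Each pole contributes −20 dB/decade at high frequency; each zero contributes +20 dB/decade.
Net: 0 zero(s) − 1 pole(s) → -20 dB/decade.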